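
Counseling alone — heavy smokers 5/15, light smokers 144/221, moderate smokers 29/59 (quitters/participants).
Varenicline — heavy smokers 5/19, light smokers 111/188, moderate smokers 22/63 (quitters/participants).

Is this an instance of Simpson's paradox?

No

Heavy smokers: counseling alone 5/15 = 33.3%, varenicline 5/19 = 26.3% → counseling alone
Light smokers: counseling alone 144/221 = 65.2%, varenicline 111/188 = 59.0% → counseling alone
Moderate smokers: counseling alone 29/59 = 49.2%, varenicline 22/63 = 34.9% → counseling alone
Overall: counseling alone 178/295 = 60.3%, varenicline 138/270 = 51.1% → counseling alone
Counseling alone wins overall and in every dependence group — no reversal.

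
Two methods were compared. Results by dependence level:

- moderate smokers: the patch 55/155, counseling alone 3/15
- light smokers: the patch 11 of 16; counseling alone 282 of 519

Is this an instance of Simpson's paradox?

Moderate smokers: the patch 55/155 = 35.5%, counseling alone 3/15 = 20.0% → the patch
Light smokers: the patch 11/16 = 68.8%, counseling alone 282/519 = 54.3% → the patch
Overall: the patch 66/171 = 38.6%, counseling alone 285/534 = 53.4% → counseling alone
The patch wins each dependence group but counseling alone wins overall — the comparison reverses. The patch's participants skew toward moderate smokers, which has a lower base rate.

Yes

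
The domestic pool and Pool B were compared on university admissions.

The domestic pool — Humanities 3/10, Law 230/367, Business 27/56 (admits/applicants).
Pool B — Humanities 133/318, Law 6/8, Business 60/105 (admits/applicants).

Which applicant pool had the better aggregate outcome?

Humanities: the domestic pool 3/10 = 30.0%, Pool B 133/318 = 41.8% → Pool B
Law: the domestic pool 230/367 = 62.7%, Pool B 6/8 = 75.0% → Pool B
Business: the domestic pool 27/56 = 48.2%, Pool B 60/105 = 57.1% → Pool B
Overall: the domestic pool 260/433 = 60.0%, Pool B 199/431 = 46.2% → the domestic pool
(Pool B wins every department group but the domestic pool wins overall — Pool B's applicants skew toward the low-rate Humanities group.)

the domestic pool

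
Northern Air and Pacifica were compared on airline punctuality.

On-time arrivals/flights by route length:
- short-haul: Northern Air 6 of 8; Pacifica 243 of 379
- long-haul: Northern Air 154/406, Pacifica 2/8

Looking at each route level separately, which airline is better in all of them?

Short-haul: Northern Air 6/8 = 75.0%, Pacifica 243/379 = 64.1% → Northern Air
Long-haul: Northern Air 154/406 = 37.9%, Pacifica 2/8 = 25.0% → Northern Air
Northern Air has the higher rate in both groups.

Northern Air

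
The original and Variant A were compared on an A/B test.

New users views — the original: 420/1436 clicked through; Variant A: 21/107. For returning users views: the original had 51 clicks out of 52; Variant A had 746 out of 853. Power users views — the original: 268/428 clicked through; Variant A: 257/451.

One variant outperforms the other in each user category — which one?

the original

New users: the original 420/1436 = 29.2%, Variant A 21/107 = 19.6% → the original
Returning users: the original 51/52 = 98.1%, Variant A 746/853 = 87.5% → the original
Power users: the original 268/428 = 62.6%, Variant A 257/451 = 57.0% → the original
The original has the higher rate in all 3 groups.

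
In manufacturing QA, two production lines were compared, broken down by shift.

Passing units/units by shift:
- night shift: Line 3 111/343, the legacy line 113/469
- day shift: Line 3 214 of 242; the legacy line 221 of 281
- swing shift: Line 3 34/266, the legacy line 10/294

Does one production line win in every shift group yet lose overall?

Night shift: Line 3 111/343 = 32.4%, the legacy line 113/469 = 24.1% → Line 3
Day shift: Line 3 214/242 = 88.4%, the legacy line 221/281 = 78.6% → Line 3
Swing shift: Line 3 34/266 = 12.8%, the legacy line 10/294 = 3.4% → Line 3
Overall: Line 3 359/851 = 42.2%, the legacy line 344/1044 = 33.0% → Line 3
Line 3 wins overall and in every shift group — no reversal.

No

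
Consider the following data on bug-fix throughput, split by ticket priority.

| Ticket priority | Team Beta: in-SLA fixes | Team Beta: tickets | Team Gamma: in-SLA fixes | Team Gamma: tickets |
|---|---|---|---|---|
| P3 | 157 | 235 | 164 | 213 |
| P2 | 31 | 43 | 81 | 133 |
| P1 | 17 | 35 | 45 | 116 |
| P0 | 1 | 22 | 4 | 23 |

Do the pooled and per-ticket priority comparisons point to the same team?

P3: Team Beta 157/235 = 66.8%, Team Gamma 164/213 = 77.0% → Team Gamma
P2: Team Beta 31/43 = 72.1%, Team Gamma 81/133 = 60.9% → Team Beta
P1: Team Beta 17/35 = 48.6%, Team Gamma 45/116 = 38.8% → Team Beta
P0: Team Beta 1/22 = 4.5%, Team Gamma 4/23 = 17.4% → Team Gamma
Overall: Team Beta 206/335 = 61.5%, Team Gamma 294/485 = 60.6% → Team Beta
Neither sweeps: Team Beta wins 2 of 4 groups, Team Gamma wins 2. Team Beta wins overall but not every group — no Simpson reversal.

No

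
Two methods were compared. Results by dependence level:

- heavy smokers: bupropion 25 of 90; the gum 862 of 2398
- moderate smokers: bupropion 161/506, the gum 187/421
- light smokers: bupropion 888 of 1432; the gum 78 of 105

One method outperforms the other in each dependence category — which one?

the gum

Heavy smokers: bupropion 25/90 = 27.8%, the gum 862/2398 = 35.9% → the gum
Moderate smokers: bupropion 161/506 = 31.8%, the gum 187/421 = 44.4% → the gum
Light smokers: bupropion 888/1432 = 62.0%, the gum 78/105 = 74.3% → the gum
The gum has the higher rate in all 3 groups.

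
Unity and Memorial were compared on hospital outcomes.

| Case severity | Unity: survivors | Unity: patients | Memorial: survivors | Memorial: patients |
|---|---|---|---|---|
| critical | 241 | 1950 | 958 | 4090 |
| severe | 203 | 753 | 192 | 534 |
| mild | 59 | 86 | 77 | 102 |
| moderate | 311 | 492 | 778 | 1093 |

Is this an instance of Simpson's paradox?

No

Critical: Unity 241/1950 = 12.4%, Memorial 958/4090 = 23.4% → Memorial
Severe: Unity 203/753 = 27.0%, Memorial 192/534 = 36.0% → Memorial
Mild: Unity 59/86 = 68.6%, Memorial 77/102 = 75.5% → Memorial
Moderate: Unity 311/492 = 63.2%, Memorial 778/1093 = 71.2% → Memorial
Overall: Unity 814/3281 = 24.8%, Memorial 2005/5819 = 34.5% → Memorial
Memorial wins overall and in every case group — no reversal.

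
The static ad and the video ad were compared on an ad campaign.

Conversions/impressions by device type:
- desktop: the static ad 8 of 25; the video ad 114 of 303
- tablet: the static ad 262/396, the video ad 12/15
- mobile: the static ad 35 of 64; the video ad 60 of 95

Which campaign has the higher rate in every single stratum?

the video ad

Desktop: the static ad 8/25 = 32.0%, the video ad 114/303 = 37.6% → the video ad
Tablet: the static ad 262/396 = 66.2%, the video ad 12/15 = 80.0% → the video ad
Mobile: the static ad 35/64 = 54.7%, the video ad 60/95 = 63.2% → the video ad
The video ad has the higher rate in all 3 groups.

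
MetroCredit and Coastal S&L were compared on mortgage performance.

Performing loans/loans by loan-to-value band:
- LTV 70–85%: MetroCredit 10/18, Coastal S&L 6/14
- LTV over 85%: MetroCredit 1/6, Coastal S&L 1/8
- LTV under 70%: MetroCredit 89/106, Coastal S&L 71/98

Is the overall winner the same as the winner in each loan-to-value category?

LTV 70–85%: MetroCredit 10/18 = 55.6%, Coastal S&L 6/14 = 42.9% → MetroCredit
LTV over 85%: MetroCredit 1/6 = 16.7%, Coastal S&L 1/8 = 12.5% → MetroCredit
LTV under 70%: MetroCredit 89/106 = 84.0%, Coastal S&L 71/98 = 72.4% → MetroCredit
Overall: MetroCredit 100/130 = 76.9%, Coastal S&L 78/120 = 65.0% → MetroCredit
MetroCredit wins overall and in every loan-to-value group — no reversal.

Yes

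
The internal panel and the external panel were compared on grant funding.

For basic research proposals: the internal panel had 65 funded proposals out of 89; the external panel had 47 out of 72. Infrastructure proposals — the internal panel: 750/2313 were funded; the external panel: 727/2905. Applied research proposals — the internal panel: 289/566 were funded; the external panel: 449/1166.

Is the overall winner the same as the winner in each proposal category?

Basic research: the internal panel 65/89 = 73.0%, the external panel 47/72 = 65.3% → the internal panel
Infrastructure: the internal panel 750/2313 = 32.4%, the external panel 727/2905 = 25.0% → the internal panel
Applied research: the internal panel 289/566 = 51.1%, the external panel 449/1166 = 38.5% → the internal panel
Overall: the internal panel 1104/2968 = 37.2%, the external panel 1223/4143 = 29.5% → the internal panel
The internal panel wins overall and in every proposal group — no reversal.

Yes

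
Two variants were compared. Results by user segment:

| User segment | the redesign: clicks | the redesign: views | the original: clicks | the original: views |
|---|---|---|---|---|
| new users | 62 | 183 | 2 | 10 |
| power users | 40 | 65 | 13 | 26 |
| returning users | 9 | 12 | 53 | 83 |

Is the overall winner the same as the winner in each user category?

No

New users: the redesign 62/183 = 33.9%, the original 2/10 = 20.0% → the redesign
Power users: the redesign 40/65 = 61.5%, the original 13/26 = 50.0% → the redesign
Returning users: the redesign 9/12 = 75.0%, the original 53/83 = 63.9% → the redesign
Overall: the redesign 111/260 = 42.7%, the original 68/119 = 57.1% → the original
The redesign wins each user group but the original wins overall — the comparison reverses. The redesign's views skew toward new users, which has a lower base rate.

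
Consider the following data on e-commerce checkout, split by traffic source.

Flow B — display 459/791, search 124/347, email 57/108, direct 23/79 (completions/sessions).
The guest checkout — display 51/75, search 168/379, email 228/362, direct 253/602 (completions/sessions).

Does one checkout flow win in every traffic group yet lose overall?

Display: Flow B 459/791 = 58.0%, the guest checkout 51/75 = 68.0% → the guest checkout
Search: Flow B 124/347 = 35.7%, the guest checkout 168/379 = 44.3% → the guest checkout
Email: Flow B 57/108 = 52.8%, the guest checkout 228/362 = 63.0% → the guest checkout
Direct: Flow B 23/79 = 29.1%, the guest checkout 253/602 = 42.0% → the guest checkout
Overall: Flow B 663/1325 = 50.0%, the guest checkout 700/1418 = 49.4% → Flow B
The guest checkout wins each traffic group but Flow B wins overall — the comparison reverses. The guest checkout's sessions skew toward direct, which has a lower base rate.

Yes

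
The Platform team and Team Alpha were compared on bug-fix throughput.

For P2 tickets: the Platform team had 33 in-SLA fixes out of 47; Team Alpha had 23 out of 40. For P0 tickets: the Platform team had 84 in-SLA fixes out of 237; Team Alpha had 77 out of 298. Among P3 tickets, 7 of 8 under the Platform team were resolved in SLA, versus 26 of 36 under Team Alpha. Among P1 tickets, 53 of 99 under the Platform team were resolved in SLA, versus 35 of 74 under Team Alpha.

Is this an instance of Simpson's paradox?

No

P2: the Platform team 33/47 = 70.2%, Team Alpha 23/40 = 57.5% → the Platform team
P0: the Platform team 84/237 = 35.4%, Team Alpha 77/298 = 25.8% → the Platform team
P3: the Platform team 7/8 = 87.5%, Team Alpha 26/36 = 72.2% → the Platform team
P1: the Platform team 53/99 = 53.5%, Team Alpha 35/74 = 47.3% → the Platform team
Overall: the Platform team 177/391 = 45.3%, Team Alpha 161/448 = 35.9% → the Platform team
The Platform team wins overall and in every ticket group — no reversal.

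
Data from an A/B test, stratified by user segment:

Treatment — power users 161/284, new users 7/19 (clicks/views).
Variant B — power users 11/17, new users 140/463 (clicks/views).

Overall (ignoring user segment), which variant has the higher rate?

Power users: Treatment 161/284 = 56.7%, Variant B 11/17 = 64.7% → Variant B
New users: Treatment 7/19 = 36.8%, Variant B 140/463 = 30.2% → Treatment
Overall: Treatment 168/303 = 55.4%, Variant B 151/480 = 31.5% → Treatment
(Neither sweeps every user group, but Treatment has the higher pooled rate.)

Treatment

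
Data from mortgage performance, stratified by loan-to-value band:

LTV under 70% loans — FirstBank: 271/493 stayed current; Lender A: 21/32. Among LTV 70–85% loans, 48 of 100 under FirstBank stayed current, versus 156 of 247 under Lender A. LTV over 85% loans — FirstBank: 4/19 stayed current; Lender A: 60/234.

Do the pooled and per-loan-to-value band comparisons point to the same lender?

No

LTV under 70%: FirstBank 271/493 = 55.0%, Lender A 21/32 = 65.6% → Lender A
LTV 70–85%: FirstBank 48/100 = 48.0%, Lender A 156/247 = 63.2% → Lender A
LTV over 85%: FirstBank 4/19 = 21.1%, Lender A 60/234 = 25.6% → Lender A
Overall: FirstBank 323/612 = 52.8%, Lender A 237/513 = 46.2% → FirstBank
Lender A wins each loan-to-value group but FirstBank wins overall — the comparison reverses. Lender A's loans skew toward LTV over 85%, which has a lower base rate.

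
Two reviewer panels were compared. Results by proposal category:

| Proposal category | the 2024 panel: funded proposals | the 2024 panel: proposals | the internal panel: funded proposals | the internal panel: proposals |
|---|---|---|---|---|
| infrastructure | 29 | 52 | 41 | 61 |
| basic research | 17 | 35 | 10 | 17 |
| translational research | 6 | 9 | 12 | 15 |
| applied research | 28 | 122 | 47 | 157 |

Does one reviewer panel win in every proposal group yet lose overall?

No

Infrastructure: the 2024 panel 29/52 = 55.8%, the internal panel 41/61 = 67.2% → the internal panel
Basic research: the 2024 panel 17/35 = 48.6%, the internal panel 10/17 = 58.8% → the internal panel
Translational research: the 2024 panel 6/9 = 66.7%, the internal panel 12/15 = 80.0% → the internal panel
Applied research: the 2024 panel 28/122 = 23.0%, the internal panel 47/157 = 29.9% → the internal panel
Overall: the 2024 panel 80/218 = 36.7%, the internal panel 110/250 = 44.0% → the internal panel
The internal panel wins overall and in every proposal group — no reversal.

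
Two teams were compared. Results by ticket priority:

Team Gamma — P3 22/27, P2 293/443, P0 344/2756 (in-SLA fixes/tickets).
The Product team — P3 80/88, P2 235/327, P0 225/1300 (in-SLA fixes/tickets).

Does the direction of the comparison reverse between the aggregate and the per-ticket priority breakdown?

P3: Team Gamma 22/27 = 81.5%, the Product team 80/88 = 90.9% → the Product team
P2: Team Gamma 293/443 = 66.1%, the Product team 235/327 = 71.9% → the Product team
P0: Team Gamma 344/2756 = 12.5%, the Product team 225/1300 = 17.3% → the Product team
Overall: Team Gamma 659/3226 = 20.4%, the Product team 540/1715 = 31.5% → the Product team
The Product team wins overall and in every ticket group — no reversal.

No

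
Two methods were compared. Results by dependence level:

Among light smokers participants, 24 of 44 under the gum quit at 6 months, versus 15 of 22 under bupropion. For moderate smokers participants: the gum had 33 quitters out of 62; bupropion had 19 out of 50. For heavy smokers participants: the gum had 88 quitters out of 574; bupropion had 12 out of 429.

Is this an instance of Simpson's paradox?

Light smokers: the gum 24/44 = 54.5%, bupropion 15/22 = 68.2% → bupropion
Moderate smokers: the gum 33/62 = 53.2%, bupropion 19/50 = 38.0% → the gum
Heavy smokers: the gum 88/574 = 15.3%, bupropion 12/429 = 2.8% → the gum
Overall: the gum 145/680 = 21.3%, bupropion 46/501 = 9.2% → the gum
Neither sweeps: the gum wins 2 of 3 groups, bupropion wins 1. The gum wins overall but not every group — no Simpson reversal.

No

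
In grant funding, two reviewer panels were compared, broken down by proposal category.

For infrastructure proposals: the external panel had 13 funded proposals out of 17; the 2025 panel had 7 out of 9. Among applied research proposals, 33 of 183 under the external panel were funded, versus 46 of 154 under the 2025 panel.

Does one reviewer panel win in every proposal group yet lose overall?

No

Infrastructure: the external panel 13/17 = 76.5%, the 2025 panel 7/9 = 77.8% → the 2025 panel
Applied research: the external panel 33/183 = 18.0%, the 2025 panel 46/154 = 29.9% → the 2025 panel
Overall: the external panel 46/200 = 23.0%, the 2025 panel 53/163 = 32.5% → the 2025 panel
The 2025 panel wins overall and in every proposal group — no reversal.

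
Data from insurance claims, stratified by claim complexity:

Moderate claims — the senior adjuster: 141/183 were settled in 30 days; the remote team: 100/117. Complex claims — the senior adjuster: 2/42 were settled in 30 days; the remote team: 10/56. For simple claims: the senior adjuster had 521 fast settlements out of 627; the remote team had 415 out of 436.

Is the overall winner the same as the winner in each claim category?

Yes

Moderate: the senior adjuster 141/183 = 77.0%, the remote team 100/117 = 85.5% → the remote team
Complex: the senior adjuster 2/42 = 4.8%, the remote team 10/56 = 17.9% → the remote team
Simple: the senior adjuster 521/627 = 83.1%, the remote team 415/436 = 95.2% → the remote team
Overall: the senior adjuster 664/852 = 77.9%, the remote team 525/609 = 86.2% → the remote team
The remote team wins overall and in every claim group — no reversal.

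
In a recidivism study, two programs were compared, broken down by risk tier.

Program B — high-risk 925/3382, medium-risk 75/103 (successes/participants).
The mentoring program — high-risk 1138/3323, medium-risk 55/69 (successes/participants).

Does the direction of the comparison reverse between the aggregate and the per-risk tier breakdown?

No

High-risk: Program B 925/3382 = 27.4%, the mentoring program 1138/3323 = 34.2% → the mentoring program
Medium-risk: Program B 75/103 = 72.8%, the mentoring program 55/69 = 79.7% → the mentoring program
Overall: Program B 1000/3485 = 28.7%, the mentoring program 1193/3392 = 35.2% → the mentoring program
The mentoring program wins overall and in every risk group — no reversal.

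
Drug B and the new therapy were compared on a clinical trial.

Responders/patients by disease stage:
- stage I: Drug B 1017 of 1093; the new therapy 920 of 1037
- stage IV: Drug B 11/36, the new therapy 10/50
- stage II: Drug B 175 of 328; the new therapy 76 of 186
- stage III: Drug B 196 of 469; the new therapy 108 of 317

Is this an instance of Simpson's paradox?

Stage I: Drug B 1017/1093 = 93.0%, the new therapy 920/1037 = 88.7% → Drug B
Stage IV: Drug B 11/36 = 30.6%, the new therapy 10/50 = 20.0% → Drug B
Stage II: Drug B 175/328 = 53.4%, the new therapy 76/186 = 40.9% → Drug B
Stage III: Drug B 196/469 = 41.8%, the new therapy 108/317 = 34.1% → Drug B
Overall: Drug B 1399/1926 = 72.6%, the new therapy 1114/1590 = 70.1% → Drug B
Drug B wins overall and in every disease group — no reversal.

No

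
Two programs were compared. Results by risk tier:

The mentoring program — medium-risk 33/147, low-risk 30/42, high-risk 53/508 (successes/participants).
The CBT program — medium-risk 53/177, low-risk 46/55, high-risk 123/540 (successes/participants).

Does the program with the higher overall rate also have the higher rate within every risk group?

Yes

Medium-risk: the mentoring program 33/147 = 22.4%, the CBT program 53/177 = 29.9% → the CBT program
Low-risk: the mentoring program 30/42 = 71.4%, the CBT program 46/55 = 83.6% → the CBT program
High-risk: the mentoring program 53/508 = 10.4%, the CBT program 123/540 = 22.8% → the CBT program
Overall: the mentoring program 116/697 = 16.6%, the CBT program 222/772 = 28.8% → the CBT program
The CBT program wins overall and in every risk group — no reversal.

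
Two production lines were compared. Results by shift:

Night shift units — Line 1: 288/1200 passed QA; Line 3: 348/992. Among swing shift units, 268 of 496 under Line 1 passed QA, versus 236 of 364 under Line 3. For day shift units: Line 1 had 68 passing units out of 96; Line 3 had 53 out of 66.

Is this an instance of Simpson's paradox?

Night shift: Line 1 288/1200 = 24.0%, Line 3 348/992 = 35.1% → Line 3
Swing shift: Line 1 268/496 = 54.0%, Line 3 236/364 = 64.8% → Line 3
Day shift: Line 1 68/96 = 70.8%, Line 3 53/66 = 80.3% → Line 3
Overall: Line 1 624/1792 = 34.8%, Line 3 637/1422 = 44.8% → Line 3
Line 3 wins overall and in every shift group — no reversal.

No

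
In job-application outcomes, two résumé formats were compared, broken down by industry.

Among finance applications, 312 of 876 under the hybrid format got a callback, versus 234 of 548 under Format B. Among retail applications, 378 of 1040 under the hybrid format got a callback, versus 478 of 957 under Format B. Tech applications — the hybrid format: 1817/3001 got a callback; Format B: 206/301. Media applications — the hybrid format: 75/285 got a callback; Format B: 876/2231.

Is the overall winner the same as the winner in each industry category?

No

Finance: the hybrid format 312/876 = 35.6%, Format B 234/548 = 42.7% → Format B
Retail: the hybrid format 378/1040 = 36.3%, Format B 478/957 = 49.9% → Format B
Tech: the hybrid format 1817/3001 = 60.5%, Format B 206/301 = 68.4% → Format B
Media: the hybrid format 75/285 = 26.3%, Format B 876/2231 = 39.3% → Format B
Overall: the hybrid format 2582/5202 = 49.6%, Format B 1794/4037 = 44.4% → the hybrid format
Format B wins each industry group but the hybrid format wins overall — the comparison reverses. Format B's applications skew toward media, which has a lower base rate.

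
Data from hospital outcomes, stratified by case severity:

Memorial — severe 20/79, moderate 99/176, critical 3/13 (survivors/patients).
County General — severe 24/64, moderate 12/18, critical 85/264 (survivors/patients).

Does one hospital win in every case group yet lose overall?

Severe: Memorial 20/79 = 25.3%, County General 24/64 = 37.5% → County General
Moderate: Memorial 99/176 = 56.2%, County General 12/18 = 66.7% → County General
Critical: Memorial 3/13 = 23.1%, County General 85/264 = 32.2% → County General
Overall: Memorial 122/268 = 45.5%, County General 121/346 = 35.0% → Memorial
County General wins each case group but Memorial wins overall — the comparison reverses. County General's patients skew toward critical, which has a lower base rate.

Yes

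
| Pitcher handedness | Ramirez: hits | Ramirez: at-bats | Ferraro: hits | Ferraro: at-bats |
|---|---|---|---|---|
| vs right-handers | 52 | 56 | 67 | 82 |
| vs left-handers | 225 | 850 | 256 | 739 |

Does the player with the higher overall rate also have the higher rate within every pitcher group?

No

Vs right-handers: Ramirez 52/56 = 92.9%, Ferraro 67/82 = 81.7% → Ramirez
Vs left-handers: Ramirez 225/850 = 26.5%, Ferraro 256/739 = 34.6% → Ferraro
Overall: Ramirez 277/906 = 30.6%, Ferraro 323/821 = 39.3% → Ferraro
Neither sweeps: Ramirez wins 1 of 2 groups, Ferraro wins 1. Ferraro wins overall but not every group — no Simpson reversal.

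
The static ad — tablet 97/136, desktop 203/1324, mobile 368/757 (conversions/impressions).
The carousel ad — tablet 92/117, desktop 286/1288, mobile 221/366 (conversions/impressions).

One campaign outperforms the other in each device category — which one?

the carousel ad

Tablet: the static ad 97/136 = 71.3%, the carousel ad 92/117 = 78.6% → the carousel ad
Desktop: the static ad 203/1324 = 15.3%, the carousel ad 286/1288 = 22.2% → the carousel ad
Mobile: the static ad 368/757 = 48.6%, the carousel ad 221/366 = 60.4% → the carousel ad
The carousel ad has the higher rate in all 3 groups.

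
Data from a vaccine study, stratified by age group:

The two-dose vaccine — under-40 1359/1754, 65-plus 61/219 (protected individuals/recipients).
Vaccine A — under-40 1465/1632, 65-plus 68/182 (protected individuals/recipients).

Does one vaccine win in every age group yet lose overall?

No

Under-40: the two-dose vaccine 1359/1754 = 77.5%, Vaccine A 1465/1632 = 89.8% → Vaccine A
65-plus: the two-dose vaccine 61/219 = 27.9%, Vaccine A 68/182 = 37.4% → Vaccine A
Overall: the two-dose vaccine 1420/1973 = 72.0%, Vaccine A 1533/1814 = 84.5% → Vaccine A
Vaccine A wins overall and in every age group — no reversal.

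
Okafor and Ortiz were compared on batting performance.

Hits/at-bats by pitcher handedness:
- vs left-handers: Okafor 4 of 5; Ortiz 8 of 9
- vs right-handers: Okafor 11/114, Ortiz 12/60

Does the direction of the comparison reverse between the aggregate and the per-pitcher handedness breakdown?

Vs left-handers: Okafor 4/5 = 80.0%, Ortiz 8/9 = 88.9% → Ortiz
Vs right-handers: Okafor 11/114 = 9.6%, Ortiz 12/60 = 20.0% → Ortiz
Overall: Okafor 15/119 = 12.6%, Ortiz 20/69 = 29.0% → Ortiz
Ortiz wins overall and in every pitcher group — no reversal.

No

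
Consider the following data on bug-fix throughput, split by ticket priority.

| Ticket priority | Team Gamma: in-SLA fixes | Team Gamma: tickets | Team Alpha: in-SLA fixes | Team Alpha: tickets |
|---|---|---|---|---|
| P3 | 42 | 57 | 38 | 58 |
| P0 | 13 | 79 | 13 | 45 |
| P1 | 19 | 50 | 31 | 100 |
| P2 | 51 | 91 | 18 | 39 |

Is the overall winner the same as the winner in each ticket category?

P3: Team Gamma 42/57 = 73.7%, Team Alpha 38/58 = 65.5% → Team Gamma
P0: Team Gamma 13/79 = 16.5%, Team Alpha 13/45 = 28.9% → Team Alpha
P1: Team Gamma 19/50 = 38.0%, Team Alpha 31/100 = 31.0% → Team Gamma
P2: Team Gamma 51/91 = 56.0%, Team Alpha 18/39 = 46.2% → Team Gamma
Overall: Team Gamma 125/277 = 45.1%, Team Alpha 100/242 = 41.3% → Team Gamma
Neither sweeps: Team Gamma wins 3 of 4 groups, Team Alpha wins 1. Team Gamma wins overall but not every group — no Simpson reversal.

No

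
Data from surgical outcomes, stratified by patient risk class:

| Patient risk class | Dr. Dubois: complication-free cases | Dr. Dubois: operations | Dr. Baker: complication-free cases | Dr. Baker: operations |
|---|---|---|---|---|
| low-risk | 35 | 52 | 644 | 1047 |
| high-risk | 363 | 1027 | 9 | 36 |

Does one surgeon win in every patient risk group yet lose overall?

Low-risk: Dr. Dubois 35/52 = 67.3%, Dr. Baker 644/1047 = 61.5% → Dr. Dubois
High-risk: Dr. Dubois 363/1027 = 35.3%, Dr. Baker 9/36 = 25.0% → Dr. Dubois
Overall: Dr. Dubois 398/1079 = 36.9%, Dr. Baker 653/1083 = 60.3% → Dr. Baker
Dr. Dubois wins each patient risk group but Dr. Baker wins overall — the comparison reverses. Dr. Dubois's operations skew toward high-risk, which has a lower base rate.

Yes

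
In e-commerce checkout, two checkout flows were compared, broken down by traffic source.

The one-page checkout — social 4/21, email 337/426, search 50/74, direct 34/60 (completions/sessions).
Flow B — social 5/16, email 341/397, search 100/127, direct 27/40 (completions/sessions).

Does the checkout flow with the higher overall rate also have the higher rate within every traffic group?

Social: the one-page checkout 4/21 = 19.0%, Flow B 5/16 = 31.2% → Flow B
Email: the one-page checkout 337/426 = 79.1%, Flow B 341/397 = 85.9% → Flow B
Search: the one-page checkout 50/74 = 67.6%, Flow B 100/127 = 78.7% → Flow B
Direct: the one-page checkout 34/60 = 56.7%, Flow B 27/40 = 67.5% → Flow B
Overall: the one-page checkout 425/581 = 73.1%, Flow B 473/580 = 81.6% → Flow B
Flow B wins overall and in every traffic group — no reversal.

Yes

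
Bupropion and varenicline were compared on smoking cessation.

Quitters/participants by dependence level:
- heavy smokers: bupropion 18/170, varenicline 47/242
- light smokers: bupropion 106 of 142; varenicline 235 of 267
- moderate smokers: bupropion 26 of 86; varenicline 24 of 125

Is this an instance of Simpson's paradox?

Heavy smokers: bupropion 18/170 = 10.6%, varenicline 47/242 = 19.4% → varenicline
Light smokers: bupropion 106/142 = 74.6%, varenicline 235/267 = 88.0% → varenicline
Moderate smokers: bupropion 26/86 = 30.2%, varenicline 24/125 = 19.2% → bupropion
Overall: bupropion 150/398 = 37.7%, varenicline 306/634 = 48.3% → varenicline
Neither sweeps: bupropion wins 1 of 3 groups, varenicline wins 2. Varenicline wins overall but not every group — no Simpson reversal.

No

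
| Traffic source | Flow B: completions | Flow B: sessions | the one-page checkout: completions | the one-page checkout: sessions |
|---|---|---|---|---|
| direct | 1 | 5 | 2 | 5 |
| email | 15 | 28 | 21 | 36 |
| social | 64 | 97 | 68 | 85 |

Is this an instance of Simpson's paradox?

Direct: Flow B 1/5 = 20.0%, the one-page checkout 2/5 = 40.0% → the one-page checkout
Email: Flow B 15/28 = 53.6%, the one-page checkout 21/36 = 58.3% → the one-page checkout
Social: Flow B 64/97 = 66.0%, the one-page checkout 68/85 = 80.0% → the one-page checkout
Overall: Flow B 80/130 = 61.5%, the one-page checkout 91/126 = 72.2% → the one-page checkout
The one-page checkout wins overall and in every traffic group — no reversal.

No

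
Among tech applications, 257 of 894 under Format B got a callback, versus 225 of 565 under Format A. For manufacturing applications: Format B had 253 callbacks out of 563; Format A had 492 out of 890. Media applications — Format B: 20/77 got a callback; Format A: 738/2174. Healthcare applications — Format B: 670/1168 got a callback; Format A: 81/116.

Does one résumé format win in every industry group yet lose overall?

Tech: Format B 257/894 = 28.7%, Format A 225/565 = 39.8% → Format A
Manufacturing: Format B 253/563 = 44.9%, Format A 492/890 = 55.3% → Format A
Media: Format B 20/77 = 26.0%, Format A 738/2174 = 33.9% → Format A
Healthcare: Format B 670/1168 = 57.4%, Format A 81/116 = 69.8% → Format A
Overall: Format B 1200/2702 = 44.4%, Format A 1536/3745 = 41.0% → Format B
Format A wins each industry group but Format B wins overall — the comparison reverses. Format A's applications skew toward media, which has a lower base rate.

Yes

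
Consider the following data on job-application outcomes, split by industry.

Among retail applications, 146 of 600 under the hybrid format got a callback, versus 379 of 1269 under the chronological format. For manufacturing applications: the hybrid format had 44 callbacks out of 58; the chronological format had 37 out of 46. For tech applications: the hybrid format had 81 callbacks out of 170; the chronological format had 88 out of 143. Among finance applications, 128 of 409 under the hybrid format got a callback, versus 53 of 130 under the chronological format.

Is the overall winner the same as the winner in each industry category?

Retail: the hybrid format 146/600 = 24.3%, the chronological format 379/1269 = 29.9% → the chronological format
Manufacturing: the hybrid format 44/58 = 75.9%, the chronological format 37/46 = 80.4% → the chronological format
Tech: the hybrid format 81/170 = 47.6%, the chronological format 88/143 = 61.5% → the chronological format
Finance: the hybrid format 128/409 = 31.3%, the chronological format 53/130 = 40.8% → the chronological format
Overall: the hybrid format 399/1237 = 32.3%, the chronological format 557/1588 = 35.1% → the chronological format
The chronological format wins overall and in every industry group — no reversal.

Yes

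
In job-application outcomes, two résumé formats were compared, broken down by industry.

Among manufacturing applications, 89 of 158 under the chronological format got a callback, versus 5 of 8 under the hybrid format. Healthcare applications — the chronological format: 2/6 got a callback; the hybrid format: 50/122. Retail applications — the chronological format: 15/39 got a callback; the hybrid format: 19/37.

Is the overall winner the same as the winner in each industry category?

Manufacturing: the chronological format 89/158 = 56.3%, the hybrid format 5/8 = 62.5% → the hybrid format
Healthcare: the chronological format 2/6 = 33.3%, the hybrid format 50/122 = 41.0% → the hybrid format
Retail: the chronological format 15/39 = 38.5%, the hybrid format 19/37 = 51.4% → the hybrid format
Overall: the chronological format 106/203 = 52.2%, the hybrid format 74/167 = 44.3% → the chronological format
The hybrid format wins each industry group but the chronological format wins overall — the comparison reverses. The hybrid format's applications skew toward healthcare, which has a lower base rate.

No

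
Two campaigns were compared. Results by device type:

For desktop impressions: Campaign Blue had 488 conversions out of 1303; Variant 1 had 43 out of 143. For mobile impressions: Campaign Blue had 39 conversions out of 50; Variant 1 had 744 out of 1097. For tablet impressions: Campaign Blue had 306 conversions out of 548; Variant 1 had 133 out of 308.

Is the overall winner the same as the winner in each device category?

Desktop: Campaign Blue 488/1303 = 37.5%, Variant 1 43/143 = 30.1% → Campaign Blue
Mobile: Campaign Blue 39/50 = 78.0%, Variant 1 744/1097 = 67.8% → Campaign Blue
Tablet: Campaign Blue 306/548 = 55.8%, Variant 1 133/308 = 43.2% → Campaign Blue
Overall: Campaign Blue 833/1901 = 43.8%, Variant 1 920/1548 = 59.4% → Variant 1
Campaign Blue wins each device group but Variant 1 wins overall — the comparison reverses. Campaign Blue's impressions skew toward desktop, which has a lower base rate.

No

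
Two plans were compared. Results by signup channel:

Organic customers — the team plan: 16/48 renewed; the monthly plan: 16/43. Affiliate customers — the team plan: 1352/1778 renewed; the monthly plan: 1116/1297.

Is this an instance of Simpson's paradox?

Organic: the team plan 16/48 = 33.3%, the monthly plan 16/43 = 37.2% → the monthly plan
Affiliate: the team plan 1352/1778 = 76.0%, the monthly plan 1116/1297 = 86.0% → the monthly plan
Overall: the team plan 1368/1826 = 74.9%, the monthly plan 1132/1340 = 84.5% → the monthly plan
The monthly plan wins overall and in every signup group — no reversal.

No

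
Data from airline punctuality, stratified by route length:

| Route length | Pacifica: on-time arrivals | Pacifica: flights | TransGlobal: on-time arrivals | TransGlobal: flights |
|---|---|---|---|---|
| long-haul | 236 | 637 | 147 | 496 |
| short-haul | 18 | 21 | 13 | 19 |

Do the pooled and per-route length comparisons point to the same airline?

Yes

Long-haul: Pacifica 236/637 = 37.0%, TransGlobal 147/496 = 29.6% → Pacifica
Short-haul: Pacifica 18/21 = 85.7%, TransGlobal 13/19 = 68.4% → Pacifica
Overall: Pacifica 254/658 = 38.6%, TransGlobal 160/515 = 31.1% → Pacifica
Pacifica wins overall and in every route group — no reversal.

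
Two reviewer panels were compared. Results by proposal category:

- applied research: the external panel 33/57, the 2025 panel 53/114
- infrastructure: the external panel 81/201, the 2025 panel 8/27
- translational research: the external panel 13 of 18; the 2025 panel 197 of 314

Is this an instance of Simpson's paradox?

Applied research: the external panel 33/57 = 57.9%, the 2025 panel 53/114 = 46.5% → the external panel
Infrastructure: the external panel 81/201 = 40.3%, the 2025 panel 8/27 = 29.6% → the external panel
Translational research: the external panel 13/18 = 72.2%, the 2025 panel 197/314 = 62.7% → the external panel
Overall: the external panel 127/276 = 46.0%, the 2025 panel 258/455 = 56.7% → the 2025 panel
The external panel wins each proposal group but the 2025 panel wins overall — the comparison reverses. The external panel's proposals skew toward infrastructure, which has a lower base rate.

Yes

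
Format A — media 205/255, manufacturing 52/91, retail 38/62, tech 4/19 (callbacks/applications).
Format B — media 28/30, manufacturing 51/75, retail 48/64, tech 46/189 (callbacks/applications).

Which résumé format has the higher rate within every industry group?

Media: Format A 205/255 = 80.4%, Format B 28/30 = 93.3% → Format B
Manufacturing: Format A 52/91 = 57.1%, Format B 51/75 = 68.0% → Format B
Retail: Format A 38/62 = 61.3%, Format B 48/64 = 75.0% → Format B
Tech: Format A 4/19 = 21.1%, Format B 46/189 = 24.3% → Format B
Format B has the higher rate in all 4 groups.

Format B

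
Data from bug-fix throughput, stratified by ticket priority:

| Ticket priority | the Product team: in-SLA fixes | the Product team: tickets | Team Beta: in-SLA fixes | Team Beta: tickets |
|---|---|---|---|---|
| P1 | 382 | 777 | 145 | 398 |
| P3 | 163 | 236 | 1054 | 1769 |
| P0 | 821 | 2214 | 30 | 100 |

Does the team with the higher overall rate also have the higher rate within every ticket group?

P1: the Product team 382/777 = 49.2%, Team Beta 145/398 = 36.4% → the Product team
P3: the Product team 163/236 = 69.1%, Team Beta 1054/1769 = 59.6% → the Product team
P0: the Product team 821/2214 = 37.1%, Team Beta 30/100 = 30.0% → the Product team
Overall: the Product team 1366/3227 = 42.3%, Team Beta 1229/2267 = 54.2% → Team Beta
The Product team wins each ticket group but Team Beta wins overall — the comparison reverses. The Product team's tickets skew toward P0, which has a lower base rate.

No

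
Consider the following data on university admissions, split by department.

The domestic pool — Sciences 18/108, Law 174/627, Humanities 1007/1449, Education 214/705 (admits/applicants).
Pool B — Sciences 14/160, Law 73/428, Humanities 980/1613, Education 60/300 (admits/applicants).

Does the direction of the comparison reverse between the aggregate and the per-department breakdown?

No

Sciences: the domestic pool 18/108 = 16.7%, Pool B 14/160 = 8.8% → the domestic pool
Law: the domestic pool 174/627 = 27.8%, Pool B 73/428 = 17.1% → the domestic pool
Humanities: the domestic pool 1007/1449 = 69.5%, Pool B 980/1613 = 60.8% → the domestic pool
Education: the domestic pool 214/705 = 30.4%, Pool B 60/300 = 20.0% → the domestic pool
Overall: the domestic pool 1413/2889 = 48.9%, Pool B 1127/2501 = 45.1% → the domestic pool
The domestic pool wins overall and in every department group — no reversal.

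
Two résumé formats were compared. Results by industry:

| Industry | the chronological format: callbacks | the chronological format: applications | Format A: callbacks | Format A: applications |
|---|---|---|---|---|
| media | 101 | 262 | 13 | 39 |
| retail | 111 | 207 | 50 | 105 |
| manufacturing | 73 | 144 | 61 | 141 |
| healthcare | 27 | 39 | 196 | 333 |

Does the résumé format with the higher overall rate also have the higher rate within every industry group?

No

Media: the chronological format 101/262 = 38.5%, Format A 13/39 = 33.3% → the chronological format
Retail: the chronological format 111/207 = 53.6%, Format A 50/105 = 47.6% → the chronological format
Manufacturing: the chronological format 73/144 = 50.7%, Format A 61/141 = 43.3% → the chronological format
Healthcare: the chronological format 27/39 = 69.2%, Format A 196/333 = 58.9% → the chronological format
Overall: the chronological format 312/652 = 47.9%, Format A 320/618 = 51.8% → Format A
The chronological format wins each industry group but Format A wins overall — the comparison reverses. The chronological format's applications skew toward media, which has a lower base rate.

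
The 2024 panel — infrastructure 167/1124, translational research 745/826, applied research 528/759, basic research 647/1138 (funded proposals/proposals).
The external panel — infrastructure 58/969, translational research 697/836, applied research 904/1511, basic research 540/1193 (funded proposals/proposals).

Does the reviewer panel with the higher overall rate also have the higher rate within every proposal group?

Yes

Infrastructure: the 2024 panel 167/1124 = 14.9%, the external panel 58/969 = 6.0% → the 2024 panel
Translational research: the 2024 panel 745/826 = 90.2%, the external panel 697/836 = 83.4% → the 2024 panel
Applied research: the 2024 panel 528/759 = 69.6%, the external panel 904/1511 = 59.8% → the 2024 panel
Basic research: the 2024 panel 647/1138 = 56.9%, the external panel 540/1193 = 45.3% → the 2024 panel
Overall: the 2024 panel 2087/3847 = 54.3%, the external panel 2199/4509 = 48.8% → the 2024 panel
The 2024 panel wins overall and in every proposal group — no reversal.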